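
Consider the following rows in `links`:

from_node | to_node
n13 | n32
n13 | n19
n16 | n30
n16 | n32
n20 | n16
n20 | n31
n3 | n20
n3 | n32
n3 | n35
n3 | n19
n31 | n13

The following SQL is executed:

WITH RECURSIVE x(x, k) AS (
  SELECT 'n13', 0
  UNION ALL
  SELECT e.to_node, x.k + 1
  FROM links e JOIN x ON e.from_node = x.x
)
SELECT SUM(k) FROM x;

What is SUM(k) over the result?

2

Base: (n13, k=0).
Iteration 1: edges from {n13} -> (n19, k=1), (n32, k=1).
Iteration 2: no outgoing edges from {n19,n32}; recursion stops.
SUM(k) = 0 + 1 + 1 = 2.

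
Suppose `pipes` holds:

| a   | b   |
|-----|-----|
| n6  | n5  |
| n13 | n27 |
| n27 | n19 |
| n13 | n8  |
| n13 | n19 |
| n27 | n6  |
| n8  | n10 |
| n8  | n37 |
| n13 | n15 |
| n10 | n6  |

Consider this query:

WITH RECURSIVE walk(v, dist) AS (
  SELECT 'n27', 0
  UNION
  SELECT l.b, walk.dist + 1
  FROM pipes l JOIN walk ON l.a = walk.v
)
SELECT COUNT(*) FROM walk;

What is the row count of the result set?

Base: (n27, dist=0).
Iteration 1: edges from {n27} -> (n19, dist=1), (n6, dist=1).
Iteration 2: edges from {n19,n6} -> (n5, dist=2).
Iteration 3: no outgoing edges from {n5}; recursion stops.
Total rows emitted: 4.

4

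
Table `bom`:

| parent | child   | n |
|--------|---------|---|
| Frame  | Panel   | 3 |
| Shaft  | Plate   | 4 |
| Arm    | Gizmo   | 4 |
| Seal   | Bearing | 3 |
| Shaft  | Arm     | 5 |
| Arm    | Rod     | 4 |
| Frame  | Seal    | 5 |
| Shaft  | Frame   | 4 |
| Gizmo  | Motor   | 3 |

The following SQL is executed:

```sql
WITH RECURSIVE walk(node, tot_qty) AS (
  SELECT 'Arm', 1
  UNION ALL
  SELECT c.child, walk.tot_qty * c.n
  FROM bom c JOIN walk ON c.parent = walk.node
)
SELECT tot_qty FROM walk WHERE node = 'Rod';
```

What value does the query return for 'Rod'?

Base: (Arm, tot_qty=1).
Iteration 1: components of {Arm} -> Gizmo = 1*4 = 4, Rod = 1*4 = 4.
Iteration 2: components of {Gizmo,Rod} -> Motor = 4*3 = 12.
Iteration 3: no further components; recursion stops.

4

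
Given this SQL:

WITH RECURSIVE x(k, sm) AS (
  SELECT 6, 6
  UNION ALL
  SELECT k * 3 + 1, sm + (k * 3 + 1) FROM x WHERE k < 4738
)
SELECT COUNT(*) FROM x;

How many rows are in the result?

Base: k=6, sm=6.
Iteration 1: 6 < 4738 holds -> k = 6 * 3 + 1 = 19, sm = 6 + 19 = 25.
Iteration 2: 19 < 4738 holds -> k = 19 * 3 + 1 = 58, sm = 25 + 58 = 83.
Iteration 3: 58 < 4738 holds -> k = 58 * 3 + 1 = 175, sm = 83 + 175 = 258.
Iteration 4: 175 < 4738 holds -> k = 175 * 3 + 1 = 526, sm = 258 + 526 = 784.
Iteration 5: 526 < 4738 holds -> k = 526 * 3 + 1 = 1579, sm = 784 + 1579 = 2363.
Iteration 6: 1579 < 4738 holds -> k = 1579 * 3 + 1 = 4738, sm = 2363 + 4738 = 7101.
Iteration 7: 4738 < 4738 fails; recursion stops.
Total rows emitted: 7.

7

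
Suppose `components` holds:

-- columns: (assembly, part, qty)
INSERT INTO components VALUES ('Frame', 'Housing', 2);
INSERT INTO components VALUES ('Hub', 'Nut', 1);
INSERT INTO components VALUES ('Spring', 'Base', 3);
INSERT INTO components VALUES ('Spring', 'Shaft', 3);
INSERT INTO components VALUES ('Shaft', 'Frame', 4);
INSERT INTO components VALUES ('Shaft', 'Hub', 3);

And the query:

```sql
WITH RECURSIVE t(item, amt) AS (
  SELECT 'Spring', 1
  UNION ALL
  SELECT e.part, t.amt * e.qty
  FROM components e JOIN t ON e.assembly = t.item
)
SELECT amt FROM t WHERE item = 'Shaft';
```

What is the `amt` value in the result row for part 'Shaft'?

Base: (Spring, amt=1).
Iteration 1: components of {Spring} -> Base = 1*3 = 3, Shaft = 1*3 = 3.
Iteration 2: components of {Base,Shaft} -> Frame = 3*4 = 12, Hub = 3*3 = 9.
Iteration 3: components of {Frame,Hub} -> Housing = 12*2 = 24, Nut = 9*1 = 9.
Iteration 4: no further components; recursion stops.

3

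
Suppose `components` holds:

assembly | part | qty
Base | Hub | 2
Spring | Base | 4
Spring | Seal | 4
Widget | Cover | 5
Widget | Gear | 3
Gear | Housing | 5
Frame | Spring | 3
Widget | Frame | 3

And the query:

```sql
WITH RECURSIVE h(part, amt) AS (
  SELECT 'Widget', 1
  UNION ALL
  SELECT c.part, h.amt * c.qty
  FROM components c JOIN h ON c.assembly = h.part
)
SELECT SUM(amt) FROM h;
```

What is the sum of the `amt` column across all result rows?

Base: (Widget, amt=1).
Iteration 1: components of {Widget} -> Cover = 1*5 = 5, Frame = 1*3 = 3, Gear = 1*3 = 3.
Iteration 2: components of {Cover,Frame,Gear} -> Housing = 3*5 = 15, Spring = 3*3 = 9.
Iteration 3: components of {Housing,Spring} -> Base = 9*4 = 36, Seal = 9*4 = 36.
Iteration 4: components of {Base,Seal} -> Hub = 36*2 = 72.
Iteration 5: no further components; recursion stops.
SUM(amt) = 1 + 5 + 3 + 3 + 9 + 15 + 36 + 36 + 72 = 180.

180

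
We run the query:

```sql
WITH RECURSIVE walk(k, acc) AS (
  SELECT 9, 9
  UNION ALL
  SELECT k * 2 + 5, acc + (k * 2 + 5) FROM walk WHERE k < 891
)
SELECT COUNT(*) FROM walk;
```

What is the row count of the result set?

7

Base: k=9, acc=9.
Iteration 1: 9 < 891 holds -> k = 9 * 2 + 5 = 23, acc = 9 + 23 = 32.
Iteration 2: 23 < 891 holds -> k = 23 * 2 + 5 = 51, acc = 32 + 51 = 83.
Iteration 3: 51 < 891 holds -> k = 51 * 2 + 5 = 107, acc = 83 + 107 = 190.
Iteration 4: 107 < 891 holds -> k = 107 * 2 + 5 = 219, acc = 190 + 219 = 409.
Iteration 5: 219 < 891 holds -> k = 219 * 2 + 5 = 443, acc = 409 + 443 = 852.
Iteration 6: 443 < 891 holds -> k = 443 * 2 + 5 = 891, acc = 852 + 891 = 1743.
Iteration 7: 891 < 891 fails; recursion stops.
Total rows emitted: 7.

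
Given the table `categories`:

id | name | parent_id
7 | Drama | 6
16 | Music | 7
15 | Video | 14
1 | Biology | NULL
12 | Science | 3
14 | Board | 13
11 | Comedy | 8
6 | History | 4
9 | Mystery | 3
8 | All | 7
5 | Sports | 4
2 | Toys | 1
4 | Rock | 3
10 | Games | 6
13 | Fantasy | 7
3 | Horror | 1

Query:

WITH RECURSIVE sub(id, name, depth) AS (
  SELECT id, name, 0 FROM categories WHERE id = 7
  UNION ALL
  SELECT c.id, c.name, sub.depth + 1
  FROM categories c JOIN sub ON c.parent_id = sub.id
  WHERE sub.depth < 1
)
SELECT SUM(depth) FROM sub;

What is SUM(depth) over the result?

3

Base: id=7 (Drama) at depth 0.
Iteration 1: rows with parent_id in {7} -> All (id 8, depth 1), Fantasy (id 13, depth 1), Music (id 16, depth 1).
Iteration 2: depth < 1 fails for all current rows; recursion stops.
SUM(depth) = 0 + 1 + 1 + 1 = 3.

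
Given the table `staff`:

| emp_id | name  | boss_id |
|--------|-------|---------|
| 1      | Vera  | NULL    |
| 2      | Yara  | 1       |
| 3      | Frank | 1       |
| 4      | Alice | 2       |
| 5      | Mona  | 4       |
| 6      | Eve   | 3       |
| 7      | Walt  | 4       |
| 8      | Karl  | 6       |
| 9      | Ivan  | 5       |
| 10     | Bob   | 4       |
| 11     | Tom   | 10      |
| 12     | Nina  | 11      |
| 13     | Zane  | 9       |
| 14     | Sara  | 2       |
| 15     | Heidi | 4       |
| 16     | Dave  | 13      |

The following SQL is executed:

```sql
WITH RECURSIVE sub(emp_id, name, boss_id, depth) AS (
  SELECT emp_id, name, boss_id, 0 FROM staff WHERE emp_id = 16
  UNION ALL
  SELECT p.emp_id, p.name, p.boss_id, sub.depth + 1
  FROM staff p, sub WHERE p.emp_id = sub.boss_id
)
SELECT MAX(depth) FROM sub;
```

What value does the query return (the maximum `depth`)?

Base: emp_id=16 (Dave), boss_id=13, depth 0.
Iteration 1: join on emp_id=13 -> Zane (id 13, boss_id=9, depth 1).
Iteration 2: join on emp_id=9 -> Ivan (id 9, boss_id=5, depth 2).
Iteration 3: join on emp_id=5 -> Mona (id 5, boss_id=4, depth 3).
Iteration 4: join on emp_id=4 -> Alice (id 4, boss_id=2, depth 4).
Iteration 5: join on emp_id=2 -> Yara (id 2, boss_id=1, depth 5).
Iteration 6: join on emp_id=1 -> Vera (id 1, boss_id=NULL, depth 6).
Iteration 7: boss_id is NULL; no match; recursion stops.
depth values: 0, 1, 2, 3, 4, 5, 6; the maximum is 6.

6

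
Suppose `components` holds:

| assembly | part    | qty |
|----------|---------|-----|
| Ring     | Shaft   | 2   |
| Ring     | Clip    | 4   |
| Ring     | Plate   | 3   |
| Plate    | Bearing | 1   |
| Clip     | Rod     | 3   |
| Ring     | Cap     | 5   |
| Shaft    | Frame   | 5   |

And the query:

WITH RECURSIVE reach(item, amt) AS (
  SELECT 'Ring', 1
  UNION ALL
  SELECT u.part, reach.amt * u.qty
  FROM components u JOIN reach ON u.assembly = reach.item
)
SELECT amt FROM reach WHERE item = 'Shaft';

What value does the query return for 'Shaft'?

2

Base: (Ring, amt=1).
Iteration 1: components of {Ring} -> Cap = 1*5 = 5, Clip = 1*4 = 4, Plate = 1*3 = 3, Shaft = 1*2 = 2.
Iteration 2: components of {Cap,Clip,Plate,Shaft} -> Bearing = 3*1 = 3, Frame = 2*5 = 10, Rod = 4*3 = 12.
Iteration 3: no further components; recursion stops.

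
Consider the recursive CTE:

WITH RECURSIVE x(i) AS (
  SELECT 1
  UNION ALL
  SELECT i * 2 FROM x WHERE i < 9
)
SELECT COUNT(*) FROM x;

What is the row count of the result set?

Base: i=1.
Iteration 1: 1 < 9 holds -> i = 1 * 2 = 2.
Iteration 2: 2 < 9 holds -> i = 2 * 2 = 4.
Iteration 3: 4 < 9 holds -> i = 4 * 2 = 8.
Iteration 4: 8 < 9 holds -> i = 8 * 2 = 16.
Iteration 5: 16 < 9 fails; recursion stops.
Total rows emitted: 5.

5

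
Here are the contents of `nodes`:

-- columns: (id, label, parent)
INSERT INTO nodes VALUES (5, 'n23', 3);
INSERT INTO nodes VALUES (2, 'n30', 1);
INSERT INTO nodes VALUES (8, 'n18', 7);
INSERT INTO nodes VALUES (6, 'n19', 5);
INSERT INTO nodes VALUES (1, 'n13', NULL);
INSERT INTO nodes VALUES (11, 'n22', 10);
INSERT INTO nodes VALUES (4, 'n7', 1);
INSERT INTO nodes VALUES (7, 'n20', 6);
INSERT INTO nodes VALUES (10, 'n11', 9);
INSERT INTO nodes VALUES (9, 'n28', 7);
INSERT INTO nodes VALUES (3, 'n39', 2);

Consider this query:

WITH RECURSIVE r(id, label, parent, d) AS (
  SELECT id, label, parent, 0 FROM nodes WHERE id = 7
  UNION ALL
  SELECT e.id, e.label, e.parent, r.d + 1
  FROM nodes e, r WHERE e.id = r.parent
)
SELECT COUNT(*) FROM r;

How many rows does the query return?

Base: id=7 (n20), parent=6, d 0.
Iteration 1: join on id=6 -> n19 (id 6, parent=5, d 1).
Iteration 2: join on id=5 -> n23 (id 5, parent=3, d 2).
Iteration 3: join on id=3 -> n39 (id 3, parent=2, d 3).
Iteration 4: join on id=2 -> n30 (id 2, parent=1, d 4).
Iteration 5: join on id=1 -> n13 (id 1, parent=NULL, d 5).
Iteration 6: parent is NULL; no match; recursion stops.
Total rows emitted: 6.

6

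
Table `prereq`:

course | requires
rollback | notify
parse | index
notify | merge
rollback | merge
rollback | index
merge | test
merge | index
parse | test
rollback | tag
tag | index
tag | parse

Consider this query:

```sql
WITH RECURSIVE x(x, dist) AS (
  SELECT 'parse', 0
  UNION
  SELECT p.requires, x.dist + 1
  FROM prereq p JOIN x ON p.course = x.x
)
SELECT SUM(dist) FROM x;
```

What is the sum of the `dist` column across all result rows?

2

Base: (parse, dist=0).
Iteration 1: edges from {parse} -> (index, dist=1), (test, dist=1).
Iteration 2: no outgoing edges from {index,test}; recursion stops.
SUM(dist) = 0 + 1 + 1 = 2.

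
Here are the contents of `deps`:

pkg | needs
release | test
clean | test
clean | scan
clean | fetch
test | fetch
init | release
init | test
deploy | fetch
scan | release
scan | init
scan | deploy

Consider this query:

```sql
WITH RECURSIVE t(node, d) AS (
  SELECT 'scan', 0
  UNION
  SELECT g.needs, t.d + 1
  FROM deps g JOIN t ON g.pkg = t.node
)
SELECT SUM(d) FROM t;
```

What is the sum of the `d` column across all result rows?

Base: (scan, d=0).
Iteration 1: edges from {scan} -> (deploy, d=1), (init, d=1), (release, d=1).
Iteration 2: edges from {deploy,init,release} -> (fetch, d=2), (release, d=2), (test, d=2). [UNION drops 1 duplicate row(s)]
Iteration 3: edges from {fetch,release,test} -> (fetch, d=3), (test, d=3).
Iteration 4: edges from {fetch,test} -> (fetch, d=4).
Iteration 5: no outgoing edges from {fetch}; recursion stops.
SUM(d) = 0 + 1 + 1 + 1 + 2 + 2 + 2 + 3 + 3 + 4 = 19.

19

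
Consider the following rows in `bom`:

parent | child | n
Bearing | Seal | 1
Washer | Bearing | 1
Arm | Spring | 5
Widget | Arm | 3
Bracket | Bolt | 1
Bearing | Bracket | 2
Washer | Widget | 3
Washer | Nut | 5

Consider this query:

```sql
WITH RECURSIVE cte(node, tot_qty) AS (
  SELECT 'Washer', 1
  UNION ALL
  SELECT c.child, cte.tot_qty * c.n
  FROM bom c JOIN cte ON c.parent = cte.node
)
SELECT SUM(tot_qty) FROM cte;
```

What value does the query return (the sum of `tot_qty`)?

69

Base: (Washer, tot_qty=1).
Iteration 1: components of {Washer} -> Bearing = 1*1 = 1, Nut = 1*5 = 5, Widget = 1*3 = 3.
Iteration 2: components of {Bearing,Nut,Widget} -> Arm = 3*3 = 9, Bracket = 1*2 = 2, Seal = 1*1 = 1.
Iteration 3: components of {Arm,Bracket,Seal} -> Bolt = 2*1 = 2, Spring = 9*5 = 45.
Iteration 4: no further components; recursion stops.
SUM(tot_qty) = 1 + 5 + 1 + 3 + 2 + 1 + 9 + 2 + 45 = 69.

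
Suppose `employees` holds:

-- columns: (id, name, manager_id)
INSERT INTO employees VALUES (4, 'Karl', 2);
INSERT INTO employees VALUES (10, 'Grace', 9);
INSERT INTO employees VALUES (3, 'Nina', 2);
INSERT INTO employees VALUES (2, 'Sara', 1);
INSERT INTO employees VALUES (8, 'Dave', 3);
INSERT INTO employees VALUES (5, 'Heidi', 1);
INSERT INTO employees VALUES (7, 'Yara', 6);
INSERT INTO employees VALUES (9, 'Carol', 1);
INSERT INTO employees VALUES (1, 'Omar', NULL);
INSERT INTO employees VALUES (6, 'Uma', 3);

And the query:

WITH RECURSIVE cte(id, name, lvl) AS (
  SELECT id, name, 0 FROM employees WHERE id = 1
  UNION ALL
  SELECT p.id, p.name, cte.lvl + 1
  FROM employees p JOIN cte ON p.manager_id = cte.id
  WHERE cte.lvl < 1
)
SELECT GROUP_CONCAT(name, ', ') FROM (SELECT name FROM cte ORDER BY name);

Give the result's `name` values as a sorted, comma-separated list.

Carol, Heidi, Omar, Sara

Base: id=1 (Omar) at lvl 0.
Iteration 1: rows with manager_id in {1} -> Sara (id 2, lvl 1), Heidi (id 5, lvl 1), Carol (id 9, lvl 1).
Iteration 2: lvl < 1 fails for all current rows; recursion stops.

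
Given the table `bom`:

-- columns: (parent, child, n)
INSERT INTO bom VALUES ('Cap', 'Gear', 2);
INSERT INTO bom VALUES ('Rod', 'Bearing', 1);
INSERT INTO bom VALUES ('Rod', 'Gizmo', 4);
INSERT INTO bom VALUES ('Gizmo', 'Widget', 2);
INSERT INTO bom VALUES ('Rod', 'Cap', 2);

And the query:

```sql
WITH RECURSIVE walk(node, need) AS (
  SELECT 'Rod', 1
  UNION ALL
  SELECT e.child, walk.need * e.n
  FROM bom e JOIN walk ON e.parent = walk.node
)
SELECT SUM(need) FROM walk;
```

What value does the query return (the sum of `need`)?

Base: (Rod, need=1).
Iteration 1: components of {Rod} -> Bearing = 1*1 = 1, Cap = 1*2 = 2, Gizmo = 1*4 = 4.
Iteration 2: components of {Bearing,Cap,Gizmo} -> Gear = 2*2 = 4, Widget = 4*2 = 8.
Iteration 3: no further components; recursion stops.
SUM(need) = 1 + 1 + 4 + 2 + 8 + 4 = 20.

20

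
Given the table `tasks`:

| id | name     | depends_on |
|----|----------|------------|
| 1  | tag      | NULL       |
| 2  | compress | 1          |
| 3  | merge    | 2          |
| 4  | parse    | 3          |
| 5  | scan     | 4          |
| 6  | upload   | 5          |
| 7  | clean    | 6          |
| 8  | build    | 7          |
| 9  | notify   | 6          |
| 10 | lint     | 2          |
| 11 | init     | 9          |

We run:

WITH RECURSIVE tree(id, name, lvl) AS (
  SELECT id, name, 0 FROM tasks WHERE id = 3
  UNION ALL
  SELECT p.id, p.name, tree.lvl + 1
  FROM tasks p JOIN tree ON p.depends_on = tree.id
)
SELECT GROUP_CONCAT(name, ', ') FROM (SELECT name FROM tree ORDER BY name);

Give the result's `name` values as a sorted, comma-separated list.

Base: id=3 (merge) at lvl 0.
Iteration 1: rows with depends_on in {3} -> parse (id 4, lvl 1).
Iteration 2: rows with depends_on in {4} -> scan (id 5, lvl 2).
Iteration 3: rows with depends_on in {5} -> upload (id 6, lvl 3).
Iteration 4: rows with depends_on in {6} -> clean (id 7, lvl 4), notify (id 9, lvl 4).
Iteration 5: rows with depends_on in {7,9} -> build (id 8, lvl 5), init (id 11, lvl 5).
Iteration 6: no rows with depends_on in {8,11}; recursion stops.

build, clean, init, merge, notify, parse, scan, upload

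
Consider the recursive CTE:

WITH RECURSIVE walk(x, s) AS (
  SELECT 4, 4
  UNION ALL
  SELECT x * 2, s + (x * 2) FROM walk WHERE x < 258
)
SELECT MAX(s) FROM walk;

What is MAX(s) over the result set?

Base: x=4, s=4.
Iteration 1: 4 < 258 holds -> x = 4 * 2 = 8, s = 4 + 8 = 12.
Iteration 2: 8 < 258 holds -> x = 8 * 2 = 16, s = 12 + 16 = 28.
Iteration 3: 16 < 258 holds -> x = 16 * 2 = 32, s = 28 + 32 = 60.
Iteration 4: 32 < 258 holds -> x = 32 * 2 = 64, s = 60 + 64 = 124.
Iteration 5: 64 < 258 holds -> x = 64 * 2 = 128, s = 124 + 128 = 252.
Iteration 6: 128 < 258 holds -> x = 128 * 2 = 256, s = 252 + 256 = 508.
Iteration 7: 256 < 258 holds -> x = 256 * 2 = 512, s = 508 + 512 = 1020.
Iteration 8: 512 < 258 fails; recursion stops.
s values: 4, 12, 28, 60, 124, 252, 508, 1020; the maximum is 1020.

1020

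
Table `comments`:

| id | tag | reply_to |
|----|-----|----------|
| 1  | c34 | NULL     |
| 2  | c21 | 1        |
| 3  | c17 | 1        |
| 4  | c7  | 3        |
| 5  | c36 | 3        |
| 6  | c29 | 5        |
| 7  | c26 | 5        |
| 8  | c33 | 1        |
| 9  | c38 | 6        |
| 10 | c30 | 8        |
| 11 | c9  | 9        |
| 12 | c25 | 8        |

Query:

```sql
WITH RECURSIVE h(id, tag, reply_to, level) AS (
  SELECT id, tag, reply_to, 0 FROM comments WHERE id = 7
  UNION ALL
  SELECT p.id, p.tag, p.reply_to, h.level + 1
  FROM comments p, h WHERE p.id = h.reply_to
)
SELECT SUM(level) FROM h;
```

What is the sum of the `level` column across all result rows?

Base: id=7 (c26), reply_to=5, level 0.
Iteration 1: join on id=5 -> c36 (id 5, reply_to=3, level 1).
Iteration 2: join on id=3 -> c17 (id 3, reply_to=1, level 2).
Iteration 3: join on id=1 -> c34 (id 1, reply_to=NULL, level 3).
Iteration 4: reply_to is NULL; no match; recursion stops.
SUM(level) = 0 + 1 + 2 + 3 = 6.

6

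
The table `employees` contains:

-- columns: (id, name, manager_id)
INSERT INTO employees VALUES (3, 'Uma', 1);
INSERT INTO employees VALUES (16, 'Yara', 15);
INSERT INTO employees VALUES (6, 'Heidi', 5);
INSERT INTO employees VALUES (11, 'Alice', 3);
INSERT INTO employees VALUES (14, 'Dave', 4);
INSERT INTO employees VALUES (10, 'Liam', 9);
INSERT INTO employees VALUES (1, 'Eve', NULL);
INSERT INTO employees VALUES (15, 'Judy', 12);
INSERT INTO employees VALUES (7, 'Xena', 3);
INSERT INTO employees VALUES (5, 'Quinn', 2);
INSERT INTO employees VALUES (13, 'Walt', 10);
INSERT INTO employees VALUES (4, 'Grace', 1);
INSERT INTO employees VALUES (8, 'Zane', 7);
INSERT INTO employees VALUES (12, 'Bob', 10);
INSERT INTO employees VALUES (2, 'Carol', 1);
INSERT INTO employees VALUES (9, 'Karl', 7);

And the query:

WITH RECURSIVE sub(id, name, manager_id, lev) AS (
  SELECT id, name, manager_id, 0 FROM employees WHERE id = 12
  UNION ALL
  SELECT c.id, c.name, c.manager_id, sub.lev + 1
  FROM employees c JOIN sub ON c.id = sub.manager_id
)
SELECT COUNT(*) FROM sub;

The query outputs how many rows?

Base: id=12 (Bob), manager_id=10, lev 0.
Iteration 1: join on id=10 -> Liam (id 10, manager_id=9, lev 1).
Iteration 2: join on id=9 -> Karl (id 9, manager_id=7, lev 2).
Iteration 3: join on id=7 -> Xena (id 7, manager_id=3, lev 3).
Iteration 4: join on id=3 -> Uma (id 3, manager_id=1, lev 4).
Iteration 5: join on id=1 -> Eve (id 1, manager_id=NULL, lev 5).
Iteration 6: manager_id is NULL; no match; recursion stops.
Total rows emitted: 6.

6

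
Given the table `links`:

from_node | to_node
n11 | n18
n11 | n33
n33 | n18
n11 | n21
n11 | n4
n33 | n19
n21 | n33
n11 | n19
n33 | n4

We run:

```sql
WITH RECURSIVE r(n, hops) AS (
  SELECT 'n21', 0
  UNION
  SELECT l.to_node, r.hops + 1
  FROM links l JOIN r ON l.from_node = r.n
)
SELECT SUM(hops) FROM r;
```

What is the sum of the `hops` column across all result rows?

7

Base: (n21, hops=0).
Iteration 1: edges from {n21} -> (n33, hops=1).
Iteration 2: edges from {n33} -> (n18, hops=2), (n19, hops=2), (n4, hops=2).
Iteration 3: no outgoing edges from {n18,n19,n4}; recursion stops.
SUM(hops) = 0 + 1 + 2 + 2 + 2 = 7.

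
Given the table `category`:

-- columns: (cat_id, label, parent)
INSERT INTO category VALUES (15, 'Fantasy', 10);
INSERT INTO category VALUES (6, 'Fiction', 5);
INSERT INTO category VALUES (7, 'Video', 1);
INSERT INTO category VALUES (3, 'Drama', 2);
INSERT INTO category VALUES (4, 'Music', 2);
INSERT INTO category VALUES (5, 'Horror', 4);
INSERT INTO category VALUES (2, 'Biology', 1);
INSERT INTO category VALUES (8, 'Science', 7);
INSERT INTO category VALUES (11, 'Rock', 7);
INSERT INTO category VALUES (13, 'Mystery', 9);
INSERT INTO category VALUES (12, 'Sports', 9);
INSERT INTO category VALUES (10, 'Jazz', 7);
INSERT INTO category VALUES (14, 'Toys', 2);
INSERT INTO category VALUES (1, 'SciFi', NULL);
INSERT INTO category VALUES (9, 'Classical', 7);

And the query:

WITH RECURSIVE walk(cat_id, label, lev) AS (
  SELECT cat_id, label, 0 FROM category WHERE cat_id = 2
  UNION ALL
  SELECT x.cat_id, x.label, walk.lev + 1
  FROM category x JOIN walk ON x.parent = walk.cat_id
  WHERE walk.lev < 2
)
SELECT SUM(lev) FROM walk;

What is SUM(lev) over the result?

Base: cat_id=2 (Biology) at lev 0.
Iteration 1: rows with parent in {2} -> Drama (id 3, lev 1), Music (id 4, lev 1), Toys (id 14, lev 1).
Iteration 2: rows with parent in {3,4,14} -> Horror (id 5, lev 2).
Iteration 3: lev < 2 fails for all current rows; recursion stops.
SUM(lev) = 0 + 1 + 1 + 1 + 2 = 5.

5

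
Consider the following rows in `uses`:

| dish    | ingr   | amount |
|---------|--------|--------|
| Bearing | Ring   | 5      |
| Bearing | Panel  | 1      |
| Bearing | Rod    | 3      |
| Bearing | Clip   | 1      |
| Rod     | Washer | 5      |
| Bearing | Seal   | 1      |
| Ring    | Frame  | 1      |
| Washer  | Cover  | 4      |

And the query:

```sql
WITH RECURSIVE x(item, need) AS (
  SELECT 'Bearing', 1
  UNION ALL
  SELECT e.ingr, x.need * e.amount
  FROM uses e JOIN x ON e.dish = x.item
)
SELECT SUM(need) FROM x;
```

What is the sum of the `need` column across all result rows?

Base: (Bearing, need=1).
Iteration 1: components of {Bearing} -> Clip = 1*1 = 1, Panel = 1*1 = 1, Ring = 1*5 = 5, Rod = 1*3 = 3, Seal = 1*1 = 1.
Iteration 2: components of {Clip,Panel,Ring,Rod,Seal} -> Frame = 5*1 = 5, Washer = 3*5 = 15.
Iteration 3: components of {Frame,Washer} -> Cover = 15*4 = 60.
Iteration 4: no further components; recursion stops.
SUM(need) = 1 + 5 + 1 + 3 + 1 + 1 + 5 + 15 + 60 = 92.

92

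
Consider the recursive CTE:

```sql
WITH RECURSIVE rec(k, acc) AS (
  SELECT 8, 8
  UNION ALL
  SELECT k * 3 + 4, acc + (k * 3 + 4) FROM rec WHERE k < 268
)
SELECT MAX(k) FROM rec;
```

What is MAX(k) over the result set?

268

Base: k=8, acc=8.
Iteration 1: 8 < 268 holds -> k = 8 * 3 + 4 = 28, acc = 8 + 28 = 36.
Iteration 2: 28 < 268 holds -> k = 28 * 3 + 4 = 88, acc = 36 + 88 = 124.
Iteration 3: 88 < 268 holds -> k = 88 * 3 + 4 = 268, acc = 124 + 268 = 392.
Iteration 4: 268 < 268 fails; recursion stops.
k values: 8, 28, 88, 268; the maximum is 268.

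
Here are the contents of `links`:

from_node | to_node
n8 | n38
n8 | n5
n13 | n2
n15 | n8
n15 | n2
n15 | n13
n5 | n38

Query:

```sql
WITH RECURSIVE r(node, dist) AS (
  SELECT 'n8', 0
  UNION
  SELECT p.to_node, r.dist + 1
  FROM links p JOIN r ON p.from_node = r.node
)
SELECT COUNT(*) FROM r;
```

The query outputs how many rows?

Base: (n8, dist=0).
Iteration 1: edges from {n8} -> (n38, dist=1), (n5, dist=1).
Iteration 2: edges from {n38,n5} -> (n38, dist=2).
Iteration 3: no outgoing edges from {n38}; recursion stops.
Total rows emitted: 4.

4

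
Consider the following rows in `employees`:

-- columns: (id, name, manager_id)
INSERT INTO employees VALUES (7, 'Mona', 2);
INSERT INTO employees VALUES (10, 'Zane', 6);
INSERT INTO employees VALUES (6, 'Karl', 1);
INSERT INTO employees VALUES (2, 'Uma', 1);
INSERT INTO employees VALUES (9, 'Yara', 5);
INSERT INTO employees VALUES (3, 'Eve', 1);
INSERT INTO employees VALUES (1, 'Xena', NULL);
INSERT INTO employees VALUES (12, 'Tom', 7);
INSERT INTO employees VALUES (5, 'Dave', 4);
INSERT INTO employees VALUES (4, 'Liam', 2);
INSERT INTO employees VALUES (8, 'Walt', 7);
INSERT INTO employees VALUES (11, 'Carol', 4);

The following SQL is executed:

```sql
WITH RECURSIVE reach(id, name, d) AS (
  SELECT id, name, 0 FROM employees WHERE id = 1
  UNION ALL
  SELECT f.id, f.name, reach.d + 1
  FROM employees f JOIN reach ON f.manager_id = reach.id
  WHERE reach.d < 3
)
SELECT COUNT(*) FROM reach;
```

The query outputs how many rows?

Base: id=1 (Xena) at d 0.
Iteration 1: rows with manager_id in {1} -> Uma (id 2, d 1), Eve (id 3, d 1), Karl (id 6, d 1).
Iteration 2: rows with manager_id in {2,3,6} -> Liam (id 4, d 2), Mona (id 7, d 2), Zane (id 10, d 2).
Iteration 3: rows with manager_id in {4,7,10} -> Dave (id 5, d 3), Walt (id 8, d 3), Carol (id 11, d 3), Tom (id 12, d 3).
Iteration 4: d < 3 fails for all current rows; recursion stops.
Total rows emitted: 11.

11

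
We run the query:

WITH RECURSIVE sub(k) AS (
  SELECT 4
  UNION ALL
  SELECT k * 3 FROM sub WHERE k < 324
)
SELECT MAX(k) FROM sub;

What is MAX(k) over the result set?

Base: k=4.
Iteration 1: 4 < 324 holds -> k = 4 * 3 = 12.
Iteration 2: 12 < 324 holds -> k = 12 * 3 = 36.
Iteration 3: 36 < 324 holds -> k = 36 * 3 = 108.
Iteration 4: 108 < 324 holds -> k = 108 * 3 = 324.
Iteration 5: 324 < 324 fails; recursion stops.
k values: 4, 12, 36, 108, 324; the maximum is 324.

324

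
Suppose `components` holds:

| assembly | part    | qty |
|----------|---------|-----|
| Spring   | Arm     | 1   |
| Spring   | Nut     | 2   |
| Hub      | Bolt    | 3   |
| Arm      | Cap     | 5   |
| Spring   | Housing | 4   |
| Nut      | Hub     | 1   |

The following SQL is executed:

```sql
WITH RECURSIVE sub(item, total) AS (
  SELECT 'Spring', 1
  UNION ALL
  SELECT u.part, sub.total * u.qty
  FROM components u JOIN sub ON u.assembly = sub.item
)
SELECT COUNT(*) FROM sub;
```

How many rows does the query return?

Base: (Spring, total=1).
Iteration 1: components of {Spring} -> Arm = 1*1 = 1, Housing = 1*4 = 4, Nut = 1*2 = 2.
Iteration 2: components of {Arm,Housing,Nut} -> Cap = 1*5 = 5, Hub = 2*1 = 2.
Iteration 3: components of {Cap,Hub} -> Bolt = 2*3 = 6.
Iteration 4: no further components; recursion stops.
Total rows emitted: 7.

7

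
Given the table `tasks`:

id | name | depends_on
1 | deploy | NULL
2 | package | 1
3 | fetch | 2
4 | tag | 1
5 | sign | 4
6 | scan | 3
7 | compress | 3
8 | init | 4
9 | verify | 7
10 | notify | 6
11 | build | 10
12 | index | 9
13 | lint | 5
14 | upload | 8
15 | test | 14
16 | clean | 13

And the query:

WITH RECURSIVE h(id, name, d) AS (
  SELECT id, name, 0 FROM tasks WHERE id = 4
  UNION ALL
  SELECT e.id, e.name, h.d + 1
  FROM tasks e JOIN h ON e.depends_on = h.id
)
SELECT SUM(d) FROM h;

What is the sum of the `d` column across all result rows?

Base: id=4 (tag) at d 0.
Iteration 1: rows with depends_on in {4} -> sign (id 5, d 1), init (id 8, d 1).
Iteration 2: rows with depends_on in {5,8} -> lint (id 13, d 2), upload (id 14, d 2).
Iteration 3: rows with depends_on in {13,14} -> test (id 15, d 3), clean (id 16, d 3).
Iteration 4: no rows with depends_on in {15,16}; recursion stops.
SUM(d) = 0 + 1 + 1 + 2 + 2 + 3 + 3 = 12.

12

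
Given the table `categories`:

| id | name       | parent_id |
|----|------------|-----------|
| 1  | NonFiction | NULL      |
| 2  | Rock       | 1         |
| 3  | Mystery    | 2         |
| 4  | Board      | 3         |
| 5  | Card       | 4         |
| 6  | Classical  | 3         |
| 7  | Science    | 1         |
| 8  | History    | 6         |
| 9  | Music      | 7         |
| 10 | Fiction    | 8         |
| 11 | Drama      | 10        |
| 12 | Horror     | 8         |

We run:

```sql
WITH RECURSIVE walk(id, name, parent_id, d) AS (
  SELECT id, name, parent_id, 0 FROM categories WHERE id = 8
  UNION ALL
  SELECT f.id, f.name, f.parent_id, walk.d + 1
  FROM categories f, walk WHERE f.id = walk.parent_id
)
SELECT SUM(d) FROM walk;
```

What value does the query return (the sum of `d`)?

10

Base: id=8 (History), parent_id=6, d 0.
Iteration 1: join on id=6 -> Classical (id 6, parent_id=3, d 1).
Iteration 2: join on id=3 -> Mystery (id 3, parent_id=2, d 2).
Iteration 3: join on id=2 -> Rock (id 2, parent_id=1, d 3).
Iteration 4: join on id=1 -> NonFiction (id 1, parent_id=NULL, d 4).
Iteration 5: parent_id is NULL; no match; recursion stops.
SUM(d) = 0 + 1 + 2 + 3 + 4 = 10.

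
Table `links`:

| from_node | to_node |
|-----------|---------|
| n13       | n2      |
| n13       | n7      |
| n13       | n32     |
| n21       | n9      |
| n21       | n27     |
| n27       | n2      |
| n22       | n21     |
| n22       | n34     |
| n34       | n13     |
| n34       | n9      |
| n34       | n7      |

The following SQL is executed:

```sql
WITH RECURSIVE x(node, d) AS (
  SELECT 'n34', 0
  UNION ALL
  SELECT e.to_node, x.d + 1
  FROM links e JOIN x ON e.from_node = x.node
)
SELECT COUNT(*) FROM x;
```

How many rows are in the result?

Base: (n34, d=0).
Iteration 1: edges from {n34} -> (n13, d=1), (n7, d=1), (n9, d=1).
Iteration 2: edges from {n13,n7,n9} -> (n2, d=2), (n32, d=2), (n7, d=2).
Iteration 3: no outgoing edges from {n2,n32,n7}; recursion stops.
Total rows emitted: 7.

7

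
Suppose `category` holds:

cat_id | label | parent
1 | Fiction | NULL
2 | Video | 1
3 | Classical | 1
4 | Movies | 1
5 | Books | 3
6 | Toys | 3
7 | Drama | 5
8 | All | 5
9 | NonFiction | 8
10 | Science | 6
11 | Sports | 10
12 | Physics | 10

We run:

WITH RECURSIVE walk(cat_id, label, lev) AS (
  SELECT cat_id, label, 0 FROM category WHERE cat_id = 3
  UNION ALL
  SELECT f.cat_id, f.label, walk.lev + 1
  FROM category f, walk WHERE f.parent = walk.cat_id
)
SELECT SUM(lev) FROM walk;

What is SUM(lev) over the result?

17

Base: cat_id=3 (Classical) at lev 0.
Iteration 1: rows with parent in {3} -> Books (id 5, lev 1), Toys (id 6, lev 1).
Iteration 2: rows with parent in {5,6} -> Drama (id 7, lev 2), All (id 8, lev 2), Science (id 10, lev 2).
Iteration 3: rows with parent in {7,8,10} -> NonFiction (id 9, lev 3), Sports (id 11, lev 3), Physics (id 12, lev 3).
Iteration 4: no rows with parent in {9,11,12}; recursion stops.
SUM(lev) = 0 + 1 + 1 + 2 + 2 + 2 + 3 + 3 + 3 = 17.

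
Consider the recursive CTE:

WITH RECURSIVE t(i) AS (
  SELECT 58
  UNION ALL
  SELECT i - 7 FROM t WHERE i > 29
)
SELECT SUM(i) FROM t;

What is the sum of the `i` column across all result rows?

243

Base: i=58.
Iteration 1: 58 > 29 holds -> i = 58 - 7 = 51.
Iteration 2: 51 > 29 holds -> i = 51 - 7 = 44.
Iteration 3: 44 > 29 holds -> i = 44 - 7 = 37.
Iteration 4: 37 > 29 holds -> i = 37 - 7 = 30.
Iteration 5: 30 > 29 holds -> i = 30 - 7 = 23.
Iteration 6: 23 > 29 fails; recursion stops.
SUM(i) = 58 + 51 + 44 + 37 + 30 + 23 = 243.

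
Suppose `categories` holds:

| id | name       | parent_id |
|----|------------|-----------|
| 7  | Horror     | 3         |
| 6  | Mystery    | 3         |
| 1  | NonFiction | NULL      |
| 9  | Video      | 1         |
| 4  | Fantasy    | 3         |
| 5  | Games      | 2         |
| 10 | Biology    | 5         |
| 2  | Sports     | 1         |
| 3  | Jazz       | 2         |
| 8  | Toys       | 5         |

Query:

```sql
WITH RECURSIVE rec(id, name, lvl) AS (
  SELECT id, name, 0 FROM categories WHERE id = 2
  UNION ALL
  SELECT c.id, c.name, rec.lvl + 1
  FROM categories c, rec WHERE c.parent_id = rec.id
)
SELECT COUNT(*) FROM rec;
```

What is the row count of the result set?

Base: id=2 (Sports) at lvl 0.
Iteration 1: rows with parent_id in {2} -> Jazz (id 3, lvl 1), Games (id 5, lvl 1).
Iteration 2: rows with parent_id in {3,5} -> Fantasy (id 4, lvl 2), Mystery (id 6, lvl 2), Horror (id 7, lvl 2), Toys (id 8, lvl 2), Biology (id 10, lvl 2).
Iteration 3: no rows with parent_id in {4,6,7,8,10}; recursion stops.
Total rows emitted: 8.

8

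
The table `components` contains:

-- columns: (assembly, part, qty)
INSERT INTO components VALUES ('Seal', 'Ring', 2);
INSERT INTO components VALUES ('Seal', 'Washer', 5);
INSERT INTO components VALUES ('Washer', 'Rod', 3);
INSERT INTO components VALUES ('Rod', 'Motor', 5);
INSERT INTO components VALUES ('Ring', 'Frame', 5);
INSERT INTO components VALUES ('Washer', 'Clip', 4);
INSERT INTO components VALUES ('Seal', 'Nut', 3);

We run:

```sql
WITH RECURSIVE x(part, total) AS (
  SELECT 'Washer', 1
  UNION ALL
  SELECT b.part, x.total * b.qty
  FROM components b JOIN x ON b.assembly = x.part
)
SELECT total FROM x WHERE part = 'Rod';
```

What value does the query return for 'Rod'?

Base: (Washer, total=1).
Iteration 1: components of {Washer} -> Clip = 1*4 = 4, Rod = 1*3 = 3.
Iteration 2: components of {Clip,Rod} -> Motor = 3*5 = 15.
Iteration 3: no further components; recursion stops.

3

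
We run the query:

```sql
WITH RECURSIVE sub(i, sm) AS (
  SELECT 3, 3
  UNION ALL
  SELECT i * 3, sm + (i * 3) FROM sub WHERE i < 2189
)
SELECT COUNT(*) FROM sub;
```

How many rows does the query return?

8

Base: i=3, sm=3.
Iteration 1: 3 < 2189 holds -> i = 3 * 3 = 9, sm = 3 + 9 = 12.
Iteration 2: 9 < 2189 holds -> i = 9 * 3 = 27, sm = 12 + 27 = 39.
Iteration 3: 27 < 2189 holds -> i = 27 * 3 = 81, sm = 39 + 81 = 120.
Iteration 4: 81 < 2189 holds -> i = 81 * 3 = 243, sm = 120 + 243 = 363.
Iteration 5: 243 < 2189 holds -> i = 243 * 3 = 729, sm = 363 + 729 = 1092.
Iteration 6: 729 < 2189 holds -> i = 729 * 3 = 2187, sm = 1092 + 2187 = 3279.
Iteration 7: 2187 < 2189 holds -> i = 2187 * 3 = 6561, sm = 3279 + 6561 = 9840.
Iteration 8: 6561 < 2189 fails; recursion stops.
Total rows emitted: 8.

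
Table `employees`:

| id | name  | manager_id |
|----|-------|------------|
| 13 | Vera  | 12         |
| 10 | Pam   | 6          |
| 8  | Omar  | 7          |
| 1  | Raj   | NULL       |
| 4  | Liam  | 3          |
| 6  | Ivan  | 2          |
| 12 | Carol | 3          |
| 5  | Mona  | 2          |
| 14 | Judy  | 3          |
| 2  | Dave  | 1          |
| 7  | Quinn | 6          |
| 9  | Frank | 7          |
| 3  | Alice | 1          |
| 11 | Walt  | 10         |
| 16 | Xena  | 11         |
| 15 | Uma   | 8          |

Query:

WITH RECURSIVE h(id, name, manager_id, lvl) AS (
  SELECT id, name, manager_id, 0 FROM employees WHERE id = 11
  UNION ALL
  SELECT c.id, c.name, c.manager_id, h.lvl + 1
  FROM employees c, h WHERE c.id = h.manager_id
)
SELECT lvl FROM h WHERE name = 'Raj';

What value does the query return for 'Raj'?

Base: id=11 (Walt), manager_id=10, lvl 0.
Iteration 1: join on id=10 -> Pam (id 10, manager_id=6, lvl 1).
Iteration 2: join on id=6 -> Ivan (id 6, manager_id=2, lvl 2).
Iteration 3: join on id=2 -> Dave (id 2, manager_id=1, lvl 3).
Iteration 4: join on id=1 -> Raj (id 1, manager_id=NULL, lvl 4).
Iteration 5: manager_id is NULL; no match; recursion stops.

4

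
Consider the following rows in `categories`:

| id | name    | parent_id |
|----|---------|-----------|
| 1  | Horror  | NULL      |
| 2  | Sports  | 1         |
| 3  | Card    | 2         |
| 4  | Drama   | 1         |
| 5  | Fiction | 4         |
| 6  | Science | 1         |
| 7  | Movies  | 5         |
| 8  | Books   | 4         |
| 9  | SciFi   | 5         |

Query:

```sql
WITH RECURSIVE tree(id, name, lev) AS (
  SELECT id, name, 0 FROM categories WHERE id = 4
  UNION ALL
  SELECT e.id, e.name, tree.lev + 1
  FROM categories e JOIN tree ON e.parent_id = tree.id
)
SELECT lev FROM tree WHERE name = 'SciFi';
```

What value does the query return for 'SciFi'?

2

Base: id=4 (Drama) at lev 0.
Iteration 1: rows with parent_id in {4} -> Fiction (id 5, lev 1), Books (id 8, lev 1).
Iteration 2: rows with parent_id in {5,8} -> Movies (id 7, lev 2), SciFi (id 9, lev 2).
Iteration 3: no rows with parent_id in {7,9}; recursion stops.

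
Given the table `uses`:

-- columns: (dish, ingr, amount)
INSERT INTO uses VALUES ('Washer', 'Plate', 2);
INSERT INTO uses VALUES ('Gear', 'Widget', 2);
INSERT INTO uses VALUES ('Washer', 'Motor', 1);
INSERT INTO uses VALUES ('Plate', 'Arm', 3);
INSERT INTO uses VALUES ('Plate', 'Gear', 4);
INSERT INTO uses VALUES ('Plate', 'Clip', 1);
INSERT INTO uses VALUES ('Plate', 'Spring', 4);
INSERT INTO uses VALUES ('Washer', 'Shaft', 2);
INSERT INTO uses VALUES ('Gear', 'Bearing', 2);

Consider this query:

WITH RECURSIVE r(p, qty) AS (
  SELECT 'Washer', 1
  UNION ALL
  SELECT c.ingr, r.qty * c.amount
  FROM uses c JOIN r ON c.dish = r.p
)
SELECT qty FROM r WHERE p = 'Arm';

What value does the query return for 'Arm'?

Base: (Washer, qty=1).
Iteration 1: components of {Washer} -> Motor = 1*1 = 1, Plate = 1*2 = 2, Shaft = 1*2 = 2.
Iteration 2: components of {Motor,Plate,Shaft} -> Arm = 2*3 = 6, Clip = 2*1 = 2, Gear = 2*4 = 8, Spring = 2*4 = 8.
Iteration 3: components of {Arm,Clip,Gear,Spring} -> Bearing = 8*2 = 16, Widget = 8*2 = 16.
Iteration 4: no further components; recursion stops.

6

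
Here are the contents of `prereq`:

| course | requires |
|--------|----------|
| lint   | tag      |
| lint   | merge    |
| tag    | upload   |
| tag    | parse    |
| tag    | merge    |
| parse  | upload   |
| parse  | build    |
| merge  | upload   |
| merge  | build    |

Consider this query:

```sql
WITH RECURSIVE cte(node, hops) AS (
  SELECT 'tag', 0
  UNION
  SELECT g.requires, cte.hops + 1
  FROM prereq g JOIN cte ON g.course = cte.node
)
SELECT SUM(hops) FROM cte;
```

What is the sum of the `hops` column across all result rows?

7

Base: (tag, hops=0).
Iteration 1: edges from {tag} -> (merge, hops=1), (parse, hops=1), (upload, hops=1).
Iteration 2: edges from {merge,parse,upload} -> (build, hops=2), (upload, hops=2). [UNION drops 2 duplicate row(s)]
Iteration 3: no outgoing edges from {build,upload}; recursion stops.
SUM(hops) = 0 + 1 + 1 + 1 + 2 + 2 = 7.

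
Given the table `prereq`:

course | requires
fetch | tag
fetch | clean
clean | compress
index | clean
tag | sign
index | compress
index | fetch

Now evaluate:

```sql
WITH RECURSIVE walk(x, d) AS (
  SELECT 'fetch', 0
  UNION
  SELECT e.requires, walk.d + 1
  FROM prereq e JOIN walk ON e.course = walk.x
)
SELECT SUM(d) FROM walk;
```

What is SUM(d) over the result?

Base: (fetch, d=0).
Iteration 1: edges from {fetch} -> (clean, d=1), (tag, d=1).
Iteration 2: edges from {clean,tag} -> (compress, d=2), (sign, d=2).
Iteration 3: no outgoing edges from {compress,sign}; recursion stops.
SUM(d) = 0 + 1 + 1 + 2 + 2 = 6.

6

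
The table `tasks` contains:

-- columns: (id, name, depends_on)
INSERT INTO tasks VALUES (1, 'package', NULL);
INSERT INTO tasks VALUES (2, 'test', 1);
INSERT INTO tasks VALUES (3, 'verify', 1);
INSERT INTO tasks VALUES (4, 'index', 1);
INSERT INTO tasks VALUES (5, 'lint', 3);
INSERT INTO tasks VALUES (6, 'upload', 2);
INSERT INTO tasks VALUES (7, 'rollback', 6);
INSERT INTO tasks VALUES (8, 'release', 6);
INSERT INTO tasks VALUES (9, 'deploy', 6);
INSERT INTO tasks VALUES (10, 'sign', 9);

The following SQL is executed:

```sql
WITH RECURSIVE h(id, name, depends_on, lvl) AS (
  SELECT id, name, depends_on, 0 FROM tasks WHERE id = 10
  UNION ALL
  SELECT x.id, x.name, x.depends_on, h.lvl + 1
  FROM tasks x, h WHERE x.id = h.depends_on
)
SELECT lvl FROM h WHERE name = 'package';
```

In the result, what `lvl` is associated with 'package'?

Base: id=10 (sign), depends_on=9, lvl 0.
Iteration 1: join on id=9 -> deploy (id 9, depends_on=6, lvl 1).
Iteration 2: join on id=6 -> upload (id 6, depends_on=2, lvl 2).
Iteration 3: join on id=2 -> test (id 2, depends_on=1, lvl 3).
Iteration 4: join on id=1 -> package (id 1, depends_on=NULL, lvl 4).
Iteration 5: depends_on is NULL; no match; recursion stops.

4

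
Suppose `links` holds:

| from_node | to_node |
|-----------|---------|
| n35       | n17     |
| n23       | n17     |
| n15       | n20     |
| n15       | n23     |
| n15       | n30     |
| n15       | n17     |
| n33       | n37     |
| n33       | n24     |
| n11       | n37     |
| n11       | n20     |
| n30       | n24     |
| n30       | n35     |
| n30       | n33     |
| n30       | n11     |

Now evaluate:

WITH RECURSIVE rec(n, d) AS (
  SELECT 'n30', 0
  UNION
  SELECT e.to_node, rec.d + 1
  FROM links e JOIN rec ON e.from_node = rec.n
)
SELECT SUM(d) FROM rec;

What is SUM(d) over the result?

Base: (n30, d=0).
Iteration 1: edges from {n30} -> (n11, d=1), (n24, d=1), (n33, d=1), (n35, d=1).
Iteration 2: edges from {n11,n24,n33,n35} -> (n17, d=2), (n20, d=2), (n24, d=2), (n37, d=2). [UNION drops 1 duplicate row(s)]
Iteration 3: no outgoing edges from {n17,n20,n24,n37}; recursion stops.
SUM(d) = 0 + 1 + 1 + 1 + 1 + 2 + 2 + 2 + 2 = 12.

12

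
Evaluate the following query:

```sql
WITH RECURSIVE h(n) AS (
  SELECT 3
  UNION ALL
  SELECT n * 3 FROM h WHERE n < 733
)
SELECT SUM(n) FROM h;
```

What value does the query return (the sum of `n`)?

Base: n=3.
Iteration 1: 3 < 733 holds -> n = 3 * 3 = 9.
Iteration 2: 9 < 733 holds -> n = 9 * 3 = 27.
Iteration 3: 27 < 733 holds -> n = 27 * 3 = 81.
Iteration 4: 81 < 733 holds -> n = 81 * 3 = 243.
Iteration 5: 243 < 733 holds -> n = 243 * 3 = 729.
Iteration 6: 729 < 733 holds -> n = 729 * 3 = 2187.
Iteration 7: 2187 < 733 fails; recursion stops.
SUM(n) = 3 + 9 + 27 + 81 + 243 + 729 + 2187 = 3279.

3279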